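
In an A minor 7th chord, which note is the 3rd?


Working:
Minor 7th chord = root + minor 3rd + perfect 5th + minor 7th
Seventh chords stack in thirds, so the letter names are A-C-E-G
Root: A
Minor 3rd above A: C
Perfect 5th above A: E
Minor 7th above A: G
The 3rd = C


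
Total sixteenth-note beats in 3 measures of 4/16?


Time signature 4/16: the bottom number 16 means the sixteenth note gets one count
The top number 4 means 4 sixteenth-note beats per measure
Total = 4 × 3 measures
= 12 sixteenth-note beats


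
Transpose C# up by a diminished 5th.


Let's work it out.
diminished 5th: 5 letter names, 6 semitones
Letter: C + 4 → G
Pitch: C# + 6 semitones, spelled as a G → G
= G


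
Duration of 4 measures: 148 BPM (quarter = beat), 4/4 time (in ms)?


Quarter-note beat duration = 60000 / 148 ms
Beats per measure (4/4) = 4
One measure = 4 × 60000 / 148 = 240000 / 148 ms
4 measures = 4 × 240000 / 148 = 960000 / 148
= 6486.5 ms


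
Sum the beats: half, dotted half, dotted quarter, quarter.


Reasoning:
Beat values:
  half = 2 beats
  dotted half = 3 beats
  dotted quarter = 1.5 beats
  quarter = 1 beat
Sum = 2 + 3 + 1.5 + 1
= 7.5 beats


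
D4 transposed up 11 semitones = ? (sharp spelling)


Let's work it out.
D4: chromatic position 2 in octave 4 → absolute = 4×12 + 2 = 50
Transpose up 11: 50 + 11 = 61
61 = 5×12 + 1 → C# in octave 5
Result = C#5


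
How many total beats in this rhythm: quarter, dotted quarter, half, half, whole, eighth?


Beat values:
  quarter = 1 beat
  dotted quarter = 1.5 beats
  half = 2 beats
  half = 2 beats
  whole = 4 beats
  eighth = 0.5 beats
Sum = 1 + 1.5 + 2 + 2 + 4 + 0.5
= 11 beats


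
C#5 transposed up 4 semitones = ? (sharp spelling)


Let's work it out.
C#5: chromatic position 1 in octave 5 → absolute = 5×12 + 1 = 61
Transpose up 4: 61 + 4 = 65
65 = 5×12 + 5 → F in octave 5
Result = F5


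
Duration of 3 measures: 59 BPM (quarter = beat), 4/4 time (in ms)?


Quarter-note beat duration = 60000 / 59 ms
Beats per measure (4/4) = 4
One measure = 4 × 60000 / 59 = 240000 / 59 ms
3 measures = 3 × 240000 / 59 = 720000 / 59
= 12203.4 ms


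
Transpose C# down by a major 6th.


Working:
major 6th: 6 letter names, 9 semitones
Letter: C - 5 → E
Pitch: C# - 9 semitones, spelled as an E → E
= E


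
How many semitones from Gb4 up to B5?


Absolute semitone position = octave×12 + chromatic position
Gb4: 4×12 + 6 = 54
B5: 5×12 + 11 = 71
Difference = 71 - 54 = 17
= 17 semitones


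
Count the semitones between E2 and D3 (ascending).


Working:
Absolute semitone position = octave×12 + chromatic position
E2: 2×12 + 4 = 28
D3: 3×12 + 2 = 38
Difference = 38 - 28 = 10
= 10 semitones


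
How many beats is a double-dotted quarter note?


Base quarter note = 1 beat
Dot 1 adds half the previous value: +1/2
Dot 2 adds half the previous value: +1/4
One double-dotted quarter = 1 + 1/2 + 1/4 = 7/4
= 7/4 beats


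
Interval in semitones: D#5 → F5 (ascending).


Let's work it out.
Absolute semitone position = octave×12 + chromatic position
D#5: 5×12 + 3 = 63
F5: 5×12 + 5 = 65
Difference = 65 - 63 = 2
= 2 semitones


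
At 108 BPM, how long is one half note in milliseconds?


One quarter-note beat = 60000 / BPM = 60000 / 108 ms
Half note = 2 × quarter note
Duration = 2 × 60000 / 108 = 120000 / 108
= 1111.1 ms


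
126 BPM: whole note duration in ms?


Solution.
One quarter-note beat = 60000 / BPM = 60000 / 126 ms
Whole note = 4 × quarter note
Duration = 4 × 60000 / 126 = 240000 / 126
= 1904.8 ms


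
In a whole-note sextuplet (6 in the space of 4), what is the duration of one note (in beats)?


Working:
Sextuplet: 6 notes occupy the space of 4 whole notes
Space = 4 × 4 = 16 beats
Each sextuplet note = 16 / 6 = 8/3 beats
= 8/3 beats


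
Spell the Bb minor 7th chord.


Minor 7th chord = root + minor 3rd + perfect 5th + minor 7th
Seventh chords stack in thirds, so the letter names are B-D-F-A
Root: Bb
Minor 3rd above Bb: Db
Perfect 5th above Bb: F
Minor 7th above Bb: Ab
Chord = Bb Db F Ab


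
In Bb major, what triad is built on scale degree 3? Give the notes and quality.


Working:
Bb major scale: Bb C D Eb F G A
Diatonic triad on degree 3 stacks scale notes 3, 5, 7: D F A
D→F = 3 semitones; D→A = 7 semitones → minor triad
= D F A (minor)


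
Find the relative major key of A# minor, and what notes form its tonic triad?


The relative major shares the key signature and is a minor 3rd above the minor tonic
A minor 3rd above A# is C#
→ relative major of A# minor is C# major
Tonic triad of C# major = root + major 3rd + perfect 5th = C# E# G#
= C# major; triad = C# E# G#


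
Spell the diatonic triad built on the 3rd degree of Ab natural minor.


Working:
Ab natural minor scale: Ab Bb Cb Db Eb Fb Gb
Diatonic triad on degree 3 stacks scale notes 3, 5, 7: Cb Eb Gb
Cb→Eb = 4 semitones; Cb→Gb = 7 semitones → major triad
= Cb Eb Gb (major)


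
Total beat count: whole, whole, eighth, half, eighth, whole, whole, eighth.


Working:
Beat values:
  whole = 4 beats
  whole = 4 beats
  eighth = 0.5 beats
  half = 2 beats
  eighth = 0.5 beats
  whole = 4 beats
  whole = 4 beats
  eighth = 0.5 beats
Sum = 4 + 4 + 0.5 + 2 + 0.5 + 4 + 4 + 0.5
= 19.5 beats


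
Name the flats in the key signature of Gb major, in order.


Step by step:
Flat major keys: C(0), F(1), Bb(2), Eb(3), Ab(4), Db(5), Gb(6), Cb(7)
Gb major has 6 flats
Order of flats: Bb Eb Ab Db Gb Cb Fb → first 6: Bb, Eb, Ab, Db, Gb, Cb
= Bb, Eb, Ab, Db, Gb, Cb


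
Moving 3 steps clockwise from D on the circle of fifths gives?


Solution.
Each clockwise step on the circle of fifths moves up a perfect 5th
From D: D → A → E → B
= B


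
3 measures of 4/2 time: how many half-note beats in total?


Step by step:
Time signature 4/2: the bottom number 2 means the half note gets one count
The top number 4 means 4 half-note beats per measure
Total = 4 × 3 measures
= 12 half-note beats


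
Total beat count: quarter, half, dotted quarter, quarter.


Let's work it out.
Beat values:
  quarter = 1 beat
  half = 2 beats
  dotted quarter = 1.5 beats
  quarter = 1 beat
Sum = 1 + 2 + 1.5 + 1
= 5.5 beats


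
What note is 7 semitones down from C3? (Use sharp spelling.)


C3: chromatic position 0 in octave 3 → absolute = 3×12 + 0 = 36
Transpose down 7: 36 - 7 = 29
29 = 2×12 + 5 → F in octave 2
Result = F2


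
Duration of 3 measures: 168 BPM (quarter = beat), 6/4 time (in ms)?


Working:
Quarter-note beat duration = 60000 / 168 ms
Beats per measure (6/4) = 6
One measure = 6 × 60000 / 168 = 360000 / 168 ms
3 measures = 3 × 360000 / 168 = 1080000 / 168
= 6428.6 ms


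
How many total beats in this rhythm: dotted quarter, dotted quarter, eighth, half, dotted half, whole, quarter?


Working:
Beat values:
  dotted quarter = 1.5 beats
  dotted quarter = 1.5 beats
  eighth = 0.5 beats
  half = 2 beats
  dotted half = 3 beats
  whole = 4 beats
  quarter = 1 beat
Sum = 1.5 + 1.5 + 0.5 + 2 + 3 + 4 + 1
= 13.5 beats


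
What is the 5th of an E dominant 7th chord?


Let's work it out.
Dominant 7th chord = root + major 3rd + perfect 5th + minor 7th
Seventh chords stack in thirds, so the letter names are E-G-B-D
Root: E
Major 3rd above E: G#
Perfect 5th above E: B
Minor 7th above E: D
The 5th = B


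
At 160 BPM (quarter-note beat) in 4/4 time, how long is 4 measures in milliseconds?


Quarter-note beat duration = 60000 / 160 ms
Beats per measure (4/4) = 4
One measure = 4 × 60000 / 160 = 240000 / 160 ms
4 measures = 4 × 240000 / 160 = 960000 / 160
= 6000.0 ms


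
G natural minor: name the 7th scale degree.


Let's work it out.
Natural minor scale pattern: W-H-W-W-H-W-W (2-1-2-2-1-2-2 semitones)
Starting from G:
  G + 2 semitones → A
  A + 1 semitone → Bb
  Bb + 2 semitones → C
  C + 2 semitones → D
  D + 1 semitone → Eb
  Eb + 2 semitones → F
  F + 2 semitones → G
Scale: G A Bb C D Eb F
Degree 7 = F


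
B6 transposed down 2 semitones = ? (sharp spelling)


Step by step:
B6: chromatic position 11 in octave 6 → absolute = 6×12 + 11 = 83
Transpose down 2: 83 - 2 = 81
81 = 6×12 + 9 → A in octave 6
Result = A6


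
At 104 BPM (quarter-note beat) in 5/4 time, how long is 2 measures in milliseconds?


Quarter-note beat duration = 60000 / 104 ms
Beats per measure (5/4) = 5
One measure = 5 × 60000 / 104 = 300000 / 104 ms
2 measures = 2 × 300000 / 104 = 600000 / 104
= 5769.2 ms


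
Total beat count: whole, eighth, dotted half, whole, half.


Solution.
Beat values:
  whole = 4 beats
  eighth = 0.5 beats
  dotted half = 3 beats
  whole = 4 beats
  half = 2 beats
Sum = 4 + 0.5 + 3 + 4 + 2
= 13.5 beats


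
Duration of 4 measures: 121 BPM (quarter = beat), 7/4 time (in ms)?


Quarter-note beat duration = 60000 / 121 ms
Beats per measure (7/4) = 7
One measure = 7 × 60000 / 121 = 420000 / 121 ms
4 measures = 4 × 420000 / 121 = 1680000 / 121
= 13884.3 ms


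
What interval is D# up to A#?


Reasoning:
Letter names: D → A spans 5 letter names → a 5th
Semitones: D# → A# = 7 half-steps
A 5th of 7 semitones is a perfect 5th
= perfect 5th


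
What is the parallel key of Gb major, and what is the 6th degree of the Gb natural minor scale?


Working:
Parallel keys share the same tonic but differ in mode
Gb major → parallel is Gb minor
Gb natural minor scale: Gb Ab Bbb Cb Db Ebb Fb
= Gb minor; 6th degree = Ebb


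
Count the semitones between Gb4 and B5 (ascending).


Absolute semitone position = octave×12 + chromatic position
Gb4: 4×12 + 6 = 54
B5: 5×12 + 11 = 71
Difference = 71 - 54 = 17
= 17 semitones


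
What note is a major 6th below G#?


Reasoning:
A 6th spans 6 letter names, so from G we land on B
A major 6th = 9 semitones below G#
Spell B at that pitch: B
= B


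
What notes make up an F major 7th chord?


Solution.
Major 7th chord = root + major 3rd + perfect 5th + major 7th
Seventh chords stack in thirds, so the letter names are F-A-C-E
Root: F
Major 3rd above F: A
Perfect 5th above F: C
Major 7th above F: E
Chord = F A C E


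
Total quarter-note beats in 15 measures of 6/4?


Time signature 6/4: the bottom number 4 means the quarter note gets one count
The top number 6 means 6 quarter-note beats per measure
Total = 6 × 15 measures
= 90 quarter-note beats


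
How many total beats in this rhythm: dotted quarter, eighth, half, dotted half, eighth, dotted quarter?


Reasoning:
Beat values:
  dotted quarter = 1.5 beats
  eighth = 0.5 beats
  half = 2 beats
  dotted half = 3 beats
  eighth = 0.5 beats
  dotted quarter = 1.5 beats
Sum = 1.5 + 0.5 + 2 + 3 + 0.5 + 1.5
= 9 beats


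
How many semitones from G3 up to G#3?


Step by step:
Absolute semitone position = octave×12 + chromatic position
G3: 3×12 + 7 = 43
G#3: 3×12 + 8 = 44
Difference = 44 - 43 = 1
= 1 semitone


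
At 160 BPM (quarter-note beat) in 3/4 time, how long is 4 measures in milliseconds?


Let's work it out.
Quarter-note beat duration = 60000 / 160 ms
Beats per measure (3/4) = 3
One measure = 3 × 60000 / 160 = 180000 / 160 ms
4 measures = 4 × 180000 / 160 = 720000 / 160
= 4500.0 ms


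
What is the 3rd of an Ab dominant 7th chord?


Step by step:
Dominant 7th chord = root + major 3rd + perfect 5th + minor 7th
Seventh chords stack in thirds, so the letter names are A-C-E-G
Root: Ab
Major 3rd above Ab: C
Perfect 5th above Ab: Eb
Minor 7th above Ab: Gb
The 3rd = C


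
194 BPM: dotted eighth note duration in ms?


Reasoning:
One quarter-note beat = 60000 / BPM = 60000 / 194 ms
Dotted eighth note = 3/4 × quarter note
Duration = 3/4 × 60000 / 194 = 45000 / 194
= 232.0 ms


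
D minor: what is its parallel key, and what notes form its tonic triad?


Step by step:
Parallel keys share the same tonic but differ in mode
D minor → parallel is D major
Tonic triad of D major = D F# A
= D major; triad = D F# A


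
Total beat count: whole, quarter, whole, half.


Beat values:
  whole = 4 beats
  quarter = 1 beat
  whole = 4 beats
  half = 2 beats
Sum = 4 + 1 + 4 + 2
= 11 beats


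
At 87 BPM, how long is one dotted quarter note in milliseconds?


Solution.
One quarter-note beat = 60000 / BPM = 60000 / 87 ms
Dotted quarter note = 3/2 × quarter note
Duration = 3/2 × 60000 / 87 = 90000 / 87
= 1034.5 ms


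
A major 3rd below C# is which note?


Solution.
A 3rd spans 3 letter names, so from C we land on A
A major 3rd = 4 semitones below C#
Spell A at that pitch: A
= A


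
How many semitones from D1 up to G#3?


Step by step:
Absolute semitone position = octave×12 + chromatic position
D1: 1×12 + 2 = 14
G#3: 3×12 + 8 = 44
Difference = 44 - 14 = 30
= 30 semitones


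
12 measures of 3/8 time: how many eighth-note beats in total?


Step by step:
Time signature 3/8: the bottom number 8 means the eighth note gets one count
The top number 3 means 3 eighth-note beats per measure
Total = 3 × 12 measures
= 36 eighth-note beats


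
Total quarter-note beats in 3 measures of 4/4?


Working:
Time signature 4/4: the bottom number 4 means the quarter note gets one count
The top number 4 means 4 quarter-note beats per measure
Total = 4 × 3 measures
= 12 quarter-note beats


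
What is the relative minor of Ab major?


Reasoning:
The relative minor shares the major's key signature and starts on its 6th degree
6th degree = a major 6th above the tonic; a major 6th above Ab is F
→ relative minor of Ab major is F minor
= F minor


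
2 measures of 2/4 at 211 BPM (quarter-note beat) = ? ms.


Working:
Quarter-note beat duration = 60000 / 211 ms
Beats per measure (2/4) = 2
One measure = 2 × 60000 / 211 = 120000 / 211 ms
2 measures = 2 × 120000 / 211 = 240000 / 211
= 1137.4 ms


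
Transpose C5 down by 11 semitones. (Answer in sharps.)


Solution.
C5: chromatic position 0 in octave 5 → absolute = 5×12 + 0 = 60
Transpose down 11: 60 - 11 = 49
49 = 4×12 + 1 → C# in octave 4
Result = C#4


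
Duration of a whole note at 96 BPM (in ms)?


One quarter-note beat = 60000 / BPM = 60000 / 96 ms
Whole note = 4 × quarter note
Duration = 4 × 60000 / 96 = 240000 / 96
= 2500.0 ms


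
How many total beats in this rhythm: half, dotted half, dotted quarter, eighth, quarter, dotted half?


Let's work it out.
Beat values:
  half = 2 beats
  dotted half = 3 beats
  dotted quarter = 1.5 beats
  eighth = 0.5 beats
  quarter = 1 beat
  dotted half = 3 beats
Sum = 2 + 3 + 1.5 + 0.5 + 1 + 3
= 11 beats


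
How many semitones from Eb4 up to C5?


Step by step:
Absolute semitone position = octave×12 + chromatic position
Eb4: 4×12 + 3 = 51
C5: 5×12 + 0 = 60
Difference = 60 - 51 = 9
= 9 semitones


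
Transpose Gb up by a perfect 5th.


perfect 5th: 5 letter names, 7 semitones
Letter: G + 4 → D
Pitch: Gb + 7 semitones, spelled as a D → Db
= Db


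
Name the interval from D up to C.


Solution.
Letter names: D → C spans 7 letter names → a 7th
Semitones: D → C = 10 half-steps
A 7th of 10 semitones is a minor 7th
= minor 7th


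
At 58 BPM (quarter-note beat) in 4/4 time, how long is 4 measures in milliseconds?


Solution.
Quarter-note beat duration = 60000 / 58 ms
Beats per measure (4/4) = 4
One measure = 4 × 60000 / 58 = 240000 / 58 ms
4 measures = 4 × 240000 / 58 = 960000 / 58
= 16551.7 ms


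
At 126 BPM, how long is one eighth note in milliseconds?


Reasoning:
One quarter-note beat = 60000 / BPM = 60000 / 126 ms
Eighth note = 1/2 × quarter note
Duration = 1/2 × 60000 / 126 = 30000 / 126
= 238.1 ms


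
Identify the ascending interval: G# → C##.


Solution.
Letter names: G → C spans 4 letter names → a 4th
Semitones: G# → C## = 6 half-steps
A 4th of 6 semitones is an augmented 4th
= augmented 4th


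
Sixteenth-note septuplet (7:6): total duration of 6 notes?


Working:
Septuplet: 7 notes occupy the space of 6 sixteenth notes
Space = 6 × 1/4 = 3/2 beats
Each septuplet note = 3/2 / 7 = 3/14 beats
6 notes = 6 × 3/14 = 9/7
= 9/7 beats


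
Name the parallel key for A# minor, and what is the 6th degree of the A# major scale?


Solution.
Parallel keys share the same tonic but differ in mode
A# minor → parallel is A# major
A# major scale: A# B# C## D# E# F## G##
= A# major; 6th degree = F##


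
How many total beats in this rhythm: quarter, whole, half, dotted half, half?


Step by step:
Beat values:
  quarter = 1 beat
  whole = 4 beats
  half = 2 beats
  dotted half = 3 beats
  half = 2 beats
Sum = 1 + 4 + 2 + 3 + 2
= 12 beats


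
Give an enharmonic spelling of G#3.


Enharmonic notes sound the same pitch but are spelled with different letter names
G# and Ab name the same pitch class
= Ab3


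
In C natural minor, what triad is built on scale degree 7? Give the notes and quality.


Step by step:
C natural minor scale: C D Eb F G Ab Bb
Diatonic triad on degree 7 stacks scale notes 7, 2, 4: Bb D F
Bb→D = 4 semitones; Bb→F = 7 semitones → major triad
= Bb D F (major)


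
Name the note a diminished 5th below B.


A 5th spans 5 letter names, so from B we land on E
A diminished 5th = 6 semitones below B
Spell E at that pitch: E#
= E#


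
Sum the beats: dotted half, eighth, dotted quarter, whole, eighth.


Step by step:
Beat values:
  dotted half = 3 beats
  eighth = 0.5 beats
  dotted quarter = 1.5 beats
  whole = 4 beats
  eighth = 0.5 beats
Sum = 3 + 0.5 + 1.5 + 4 + 0.5
= 9.5 beats


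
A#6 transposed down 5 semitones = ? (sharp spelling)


Let's work it out.
A#6: chromatic position 10 in octave 6 → absolute = 6×12 + 10 = 82
Transpose down 5: 82 - 5 = 77
77 = 6×12 + 5 → F in octave 6
Result = F6


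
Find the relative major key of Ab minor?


Let's work it out.
The relative major shares the key signature and is a minor 3rd above the minor tonic
A minor 3rd above Ab is Cb
→ relative major of Ab minor is Cb major
= Cb major


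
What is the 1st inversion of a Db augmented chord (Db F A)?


Solution.
Root position: Db F A
1st inversion: move root up an octave
Bass note: F
Notes (bottom to top) = F A Db


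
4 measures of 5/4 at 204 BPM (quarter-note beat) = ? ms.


Solution.
Quarter-note beat duration = 60000 / 204 ms
Beats per measure (5/4) = 5
One measure = 5 × 60000 / 204 = 300000 / 204 ms
4 measures = 4 × 300000 / 204 = 1200000 / 204
= 5882.4 ms


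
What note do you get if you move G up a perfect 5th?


Working:
perfect 5th: 5 letter names, 7 semitones
Letter: G + 4 → D
Pitch: G + 7 semitones, spelled as a D → D
= D


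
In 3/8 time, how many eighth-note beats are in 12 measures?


Solution.
Time signature 3/8: the bottom number 8 means the eighth note gets one count
The top number 3 means 3 eighth-note beats per measure
Total = 3 × 12 measures
= 36 eighth-note beats


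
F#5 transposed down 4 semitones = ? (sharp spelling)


Step by step:
F#5: chromatic position 6 in octave 5 → absolute = 5×12 + 6 = 66
Transpose down 4: 66 - 4 = 62
62 = 5×12 + 2 → D in octave 5
Result = D5


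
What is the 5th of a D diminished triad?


Working:
Diminished triad = root + minor 3rd (3 semitones) + diminished 5th (6 semitones)
A triad on D stacks thirds, so the chord tones use letter names D-F-A
Root: D
Minor 3rd above D: F
Diminished 5th above D: Ab
The 5th = Ab


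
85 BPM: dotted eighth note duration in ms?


Solution.
One quarter-note beat = 60000 / BPM = 60000 / 85 ms
Dotted eighth note = 3/4 × quarter note
Duration = 3/4 × 60000 / 85 = 45000 / 85
= 529.4 ms


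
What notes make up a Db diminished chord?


Solution.
Diminished triad = root + minor 3rd (3 semitones) + diminished 5th (6 semitones)
A triad on Db stacks thirds, so the chord tones use letter names D-F-A
Root: Db
Minor 3rd above Db: Fb
Diminished 5th above Db: Abb
Chord = Db Fb Abb


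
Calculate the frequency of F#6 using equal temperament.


Reasoning:
f = 440 × 2^(n/12) where n = semitones from A4
F#6: 21 semitones from A4
f = 440 × 2^(21/12)
f = 1479.98 Hz


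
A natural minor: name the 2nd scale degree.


Working:
Natural minor scale pattern: W-H-W-W-H-W-W (2-1-2-2-1-2-2 semitones)
Starting from A:
  A + 2 semitones → B
  B + 1 semitone → C
  C + 2 semitones → D
  D + 2 semitones → E
  E + 1 semitone → F
  F + 2 semitones → G
  G + 2 semitones → A
Scale: A B C D E F G
Degree 2 = B


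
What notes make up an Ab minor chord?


Step by step:
Minor triad = root + minor 3rd (3 semitones) + perfect 5th (7 semitones)
A triad on Ab stacks thirds, so the chord tones use letter names A-C-E
Root: Ab
Minor 3rd above Ab: Cb
Perfect 5th above Ab: Eb
Chord = Ab Cb Eb


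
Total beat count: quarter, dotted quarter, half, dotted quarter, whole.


Beat values:
  quarter = 1 beat
  dotted quarter = 1.5 beats
  half = 2 beats
  dotted quarter = 1.5 beats
  whole = 4 beats
Sum = 1 + 1.5 + 2 + 1.5 + 4
= 10 beats


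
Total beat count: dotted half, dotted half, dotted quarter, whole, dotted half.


Step by step:
Beat values:
  dotted half = 3 beats
  dotted half = 3 beats
  dotted quarter = 1.5 beats
  whole = 4 beats
  dotted half = 3 beats
Sum = 3 + 3 + 1.5 + 4 + 3
= 14.5 beats


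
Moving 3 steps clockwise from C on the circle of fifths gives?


Solution.
Each clockwise step on the circle of fifths moves up a perfect 5th
From C: C → G → D → A
= A


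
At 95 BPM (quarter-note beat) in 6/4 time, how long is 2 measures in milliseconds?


Working:
Quarter-note beat duration = 60000 / 95 ms
Beats per measure (6/4) = 6
One measure = 6 × 60000 / 95 = 360000 / 95 ms
2 measures = 2 × 360000 / 95 = 720000 / 95
= 7578.9 ms


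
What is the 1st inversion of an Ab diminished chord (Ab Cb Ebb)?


Reasoning:
Root position: Ab Cb Ebb
1st inversion: move root up an octave
Bass note: Cb
Notes (bottom to top) = Cb Ebb Ab


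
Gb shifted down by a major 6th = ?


Solution.
major 6th: 6 letter names, 9 semitones
Letter: G - 5 → B
Pitch: Gb - 9 semitones, spelled as a B → Bbb
= Bbb


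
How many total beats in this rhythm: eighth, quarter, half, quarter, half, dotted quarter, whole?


Beat values:
  eighth = 0.5 beats
  quarter = 1 beat
  half = 2 beats
  quarter = 1 beat
  half = 2 beats
  dotted quarter = 1.5 beats
  whole = 4 beats
Sum = 0.5 + 1 + 2 + 1 + 2 + 1.5 + 4
= 12 beats


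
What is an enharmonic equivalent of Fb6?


Solution.
Enharmonic notes sound the same pitch but are spelled with different letter names
Fb and E name the same pitch class
= E6


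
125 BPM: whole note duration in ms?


Reasoning:
One quarter-note beat = 60000 / BPM = 60000 / 125 ms
Whole note = 4 × quarter note
Duration = 4 × 60000 / 125 = 240000 / 125
= 1920.0 ms


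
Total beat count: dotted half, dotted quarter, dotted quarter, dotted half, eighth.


Step by step:
Beat values:
  dotted half = 3 beats
  dotted quarter = 1.5 beats
  dotted quarter = 1.5 beats
  dotted half = 3 beats
  eighth = 0.5 beats
Sum = 3 + 1.5 + 1.5 + 3 + 0.5
= 9.5 beats


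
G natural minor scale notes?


Reasoning:
Natural minor scale pattern: W-H-W-W-H-W-W (2-1-2-2-1-2-2 semitones)
Starting from G:
  G + 2 semitones → A
  A + 1 semitone → Bb
  Bb + 2 semitones → C
  C + 2 semitones → D
  D + 1 semitone → Eb
  Eb + 2 semitones → F
  F + 2 semitones → G
Scale = G A Bb C D Eb F


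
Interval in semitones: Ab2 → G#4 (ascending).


Reasoning:
Absolute semitone position = octave×12 + chromatic position
Ab2: 2×12 + 8 = 32
G#4: 4×12 + 8 = 56
Difference = 56 - 32 = 24
= 24 semitones


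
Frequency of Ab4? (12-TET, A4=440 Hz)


Working:
f = 440 × 2^(n/12) where n = semitones from A4
Ab4: -1 semitones from A4
f = 440 × 2^(-1/12)
f = 415.30 Hz


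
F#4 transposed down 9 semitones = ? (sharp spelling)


Reasoning:
F#4: chromatic position 6 in octave 4 → absolute = 4×12 + 6 = 54
Transpose down 9: 54 - 9 = 45
45 = 3×12 + 9 → A in octave 3
Result = A3


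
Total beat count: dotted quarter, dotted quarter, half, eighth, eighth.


Beat values:
  dotted quarter = 1.5 beats
  dotted quarter = 1.5 beats
  half = 2 beats
  eighth = 0.5 beats
  eighth = 0.5 beats
Sum = 1.5 + 1.5 + 2 + 0.5 + 0.5
= 6 beats


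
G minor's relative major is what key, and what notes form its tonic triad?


Reasoning:
The relative major shares the key signature and is a minor 3rd above the minor tonic
A minor 3rd above G is Bb
→ relative major of G minor is Bb major
Tonic triad of Bb major = root + major 3rd + perfect 5th = Bb D F
= Bb major; triad = Bb D F


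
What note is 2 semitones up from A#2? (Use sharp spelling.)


Let's work it out.
A#2: chromatic position 10 in octave 2 → absolute = 2×12 + 10 = 34
Transpose up 2: 34 + 2 = 36
36 = 3×12 + 0 → C in octave 3
Result = C3


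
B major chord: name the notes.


Step by step:
Major triad = root + major 3rd (4 semitones) + perfect 5th (7 semitones)
A triad on B stacks thirds, so the chord tones use letter names B-D-F
Root: B
Major 3rd above B: D#
Perfect 5th above B: F#
Chord = B D# F#


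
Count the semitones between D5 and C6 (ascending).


Let's work it out.
Absolute semitone position = octave×12 + chromatic position
D5: 5×12 + 2 = 62
C6: 6×12 + 0 = 72
Difference = 72 - 62 = 10
= 10 semitones


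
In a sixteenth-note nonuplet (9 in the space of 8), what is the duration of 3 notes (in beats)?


Nonuplet: 9 notes occupy the space of 8 sixteenth notes
Space = 8 × 1/4 = 2 beats
Each nonuplet note = 2 / 9 = 2/9 beats
3 notes = 3 × 2/9 = 2/3
= 2/3 beats


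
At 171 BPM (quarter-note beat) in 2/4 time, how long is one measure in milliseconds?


Quarter-note beat duration = 60000 / 171 ms
Beats per measure (2/4) = 2
One measure = 2 × 60000 / 171 = 120000 / 171 ms
= 701.8 ms


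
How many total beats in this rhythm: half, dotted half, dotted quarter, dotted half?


Let's work it out.
Beat values:
  half = 2 beats
  dotted half = 3 beats
  dotted quarter = 1.5 beats
  dotted half = 3 beats
Sum = 2 + 3 + 1.5 + 3
= 9.5 beats


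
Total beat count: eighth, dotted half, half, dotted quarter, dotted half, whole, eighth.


Step by step:
Beat values:
  eighth = 0.5 beats
  dotted half = 3 beats
  half = 2 beats
  dotted quarter = 1.5 beats
  dotted half = 3 beats
  whole = 4 beats
  eighth = 0.5 beats
Sum = 0.5 + 3 + 2 + 1.5 + 3 + 4 + 0.5
= 14.5 beats


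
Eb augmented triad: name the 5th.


Augmented triad = root + major 3rd (4 semitones) + augmented 5th (8 semitones)
A triad on Eb stacks thirds, so the chord tones use letter names E-G-B
Root: Eb
Major 3rd above Eb: G
Augmented 5th above Eb: B
The 5th = B


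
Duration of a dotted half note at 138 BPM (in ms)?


Reasoning:
One quarter-note beat = 60000 / BPM = 60000 / 138 ms
Dotted half note = 3 × quarter note
Duration = 3 × 60000 / 138 = 180000 / 138
= 1304.3 ms


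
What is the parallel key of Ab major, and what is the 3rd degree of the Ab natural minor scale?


Working:
Parallel keys share the same tonic but differ in mode
Ab major → parallel is Ab minor
Ab natural minor scale: Ab Bb Cb Db Eb Fb Gb
= Ab minor; 3rd degree = Cb


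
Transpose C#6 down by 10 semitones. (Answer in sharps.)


Solution.
C#6: chromatic position 1 in octave 6 → absolute = 6×12 + 1 = 73
Transpose down 10: 73 - 10 = 63
63 = 5×12 + 3 → D# in octave 5
Result = D#5


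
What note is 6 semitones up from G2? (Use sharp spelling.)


G2: chromatic position 7 in octave 2 → absolute = 2×12 + 7 = 31
Transpose up 6: 31 + 6 = 37
37 = 3×12 + 1 → C# in octave 3
Result = C#3


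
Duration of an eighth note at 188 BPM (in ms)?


Reasoning:
One quarter-note beat = 60000 / BPM = 60000 / 188 ms
Eighth note = 1/2 × quarter note
Duration = 1/2 × 60000 / 188 = 30000 / 188
= 159.6 ms


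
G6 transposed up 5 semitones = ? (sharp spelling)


Working:
G6: chromatic position 7 in octave 6 → absolute = 6×12 + 7 = 79
Transpose up 5: 79 + 5 = 84
84 = 7×12 + 0 → C in octave 7
Result = C7


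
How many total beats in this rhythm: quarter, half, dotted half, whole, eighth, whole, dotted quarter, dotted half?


Beat values:
  quarter = 1 beat
  half = 2 beats
  dotted half = 3 beats
  whole = 4 beats
  eighth = 0.5 beats
  whole = 4 beats
  dotted quarter = 1.5 beats
  dotted half = 3 beats
Sum = 1 + 2 + 3 + 4 + 0.5 + 4 + 1.5 + 3
= 19 beats


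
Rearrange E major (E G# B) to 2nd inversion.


Root position: E G# B
2nd inversion: move root and 3rd up an octave
Bass note: B
Notes (bottom to top) = B E G#


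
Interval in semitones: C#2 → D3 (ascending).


Working:
Absolute semitone position = octave×12 + chromatic position
C#2: 2×12 + 1 = 25
D3: 3×12 + 2 = 38
Difference = 38 - 25 = 13
= 13 semitones


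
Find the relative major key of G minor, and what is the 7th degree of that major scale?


The relative major shares the key signature and is a minor 3rd above the minor tonic
A minor 3rd above G is Bb
→ relative major of G minor is Bb major
Bb major scale: Bb C D Eb F G A
= Bb major; 7th degree = A


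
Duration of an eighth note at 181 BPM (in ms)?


Working:
One quarter-note beat = 60000 / BPM = 60000 / 181 ms
Eighth note = 1/2 × quarter note
Duration = 1/2 × 60000 / 181 = 30000 / 181
= 165.7 ms


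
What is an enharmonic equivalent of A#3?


Solution.
Enharmonic notes sound the same pitch but are spelled with different letter names
A# and Bb name the same pitch class
= Bb3


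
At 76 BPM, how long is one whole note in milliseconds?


One quarter-note beat = 60000 / BPM = 60000 / 76 ms
Whole note = 4 × quarter note
Duration = 4 × 60000 / 76 = 240000 / 76
= 3157.9 ms


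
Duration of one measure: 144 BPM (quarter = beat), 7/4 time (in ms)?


Solution.
Quarter-note beat duration = 60000 / 144 ms
Beats per measure (7/4) = 7
One measure = 7 × 60000 / 144 = 420000 / 144 ms
= 2916.7 ms


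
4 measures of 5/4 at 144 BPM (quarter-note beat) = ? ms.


Quarter-note beat duration = 60000 / 144 ms
Beats per measure (5/4) = 5
One measure = 5 × 60000 / 144 = 300000 / 144 ms
4 measures = 4 × 300000 / 144 = 1200000 / 144
= 8333.3 ms


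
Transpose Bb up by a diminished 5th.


Step by step:
diminished 5th: 5 letter names, 6 semitones
Letter: B + 4 → F
Pitch: Bb + 6 semitones, spelled as an F → Fb
= Fb


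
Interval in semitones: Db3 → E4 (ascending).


Absolute semitone position = octave×12 + chromatic position
Db3: 3×12 + 1 = 37
E4: 4×12 + 4 = 52
Difference = 52 - 37 = 15
= 15 semitones


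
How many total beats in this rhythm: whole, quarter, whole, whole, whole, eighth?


Beat values:
  whole = 4 beats
  quarter = 1 beat
  whole = 4 beats
  whole = 4 beats
  whole = 4 beats
  eighth = 0.5 beats
Sum = 4 + 1 + 4 + 4 + 4 + 0.5
= 17.5 beats


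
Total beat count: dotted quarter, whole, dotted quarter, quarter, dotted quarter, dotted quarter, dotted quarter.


Solution.
Beat values:
  dotted quarter = 1.5 beats
  whole = 4 beats
  dotted quarter = 1.5 beats
  quarter = 1 beat
  dotted quarter = 1.5 beats
  dotted quarter = 1.5 beats
  dotted quarter = 1.5 beats
Sum = 1.5 + 4 + 1.5 + 1 + 1.5 + 1.5 + 1.5
= 12.5 beats


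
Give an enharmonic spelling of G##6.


Solution.
Enharmonic notes sound the same pitch but are spelled with different letter names
G## and A name the same pitch class
= A6


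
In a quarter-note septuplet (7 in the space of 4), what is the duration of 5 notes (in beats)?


Solution.
Septuplet: 7 notes occupy the space of 4 quarter notes
Space = 4 × 1 = 4 beats
Each septuplet note = 4 / 7 = 4/7 beats
5 notes = 5 × 4/7 = 20/7
= 20/7 beats


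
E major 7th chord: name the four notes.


Major 7th chord = root + major 3rd + perfect 5th + major 7th
Seventh chords stack in thirds, so the letter names are E-G-B-D
Root: E
Major 3rd above E: G#
Perfect 5th above E: B
Major 7th above E: D#
Chord = E G# B D#


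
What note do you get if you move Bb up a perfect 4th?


perfect 4th: 4 letter names, 5 semitones
Letter: B + 3 → E
Pitch: Bb + 5 semitones, spelled as an E → Eb
= Eb


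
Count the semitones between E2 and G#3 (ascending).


Solution.
Absolute semitone position = octave×12 + chromatic position
E2: 2×12 + 4 = 28
G#3: 3×12 + 8 = 44
Difference = 44 - 28 = 16
= 16 semitones


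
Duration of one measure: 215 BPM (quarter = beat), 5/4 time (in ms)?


Solution.
Quarter-note beat duration = 60000 / 215 ms
Beats per measure (5/4) = 5
One measure = 5 × 60000 / 215 = 300000 / 215 ms
= 1395.3 ms


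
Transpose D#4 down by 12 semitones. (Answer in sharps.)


Working:
D#4: chromatic position 3 in octave 4 → absolute = 4×12 + 3 = 51
Transpose down 12: 51 - 12 = 39
39 = 3×12 + 3 → D# in octave 3
Result = D#3


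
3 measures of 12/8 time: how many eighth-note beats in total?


Time signature 12/8: the bottom number 8 means the eighth note gets one count
The top number 12 means 12 eighth-note beats per measure
Total = 12 × 3 measures
= 36 eighth-note beats


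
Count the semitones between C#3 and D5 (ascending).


Let's work it out.
Absolute semitone position = octave×12 + chromatic position
C#3: 3×12 + 1 = 37
D5: 5×12 + 2 = 62
Difference = 62 - 37 = 25
= 25 semitones


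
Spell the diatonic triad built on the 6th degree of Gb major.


Gb major scale: Gb Ab Bb Cb Db Eb F
Diatonic triad on degree 6 stacks scale notes 6, 1, 3: Eb Gb Bb
Eb→Gb = 3 semitones; Eb→Bb = 7 semitones → minor triad
= Eb Gb Bb (minor)


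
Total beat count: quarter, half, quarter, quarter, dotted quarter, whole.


Solution.
Beat values:
  quarter = 1 beat
  half = 2 beats
  quarter = 1 beat
  quarter = 1 beat
  dotted quarter = 1.5 beats
  whole = 4 beats
Sum = 1 + 2 + 1 + 1 + 1.5 + 4
= 10.5 beats


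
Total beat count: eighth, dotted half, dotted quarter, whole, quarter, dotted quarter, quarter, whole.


Working:
Beat values:
  eighth = 0.5 beats
  dotted half = 3 beats
  dotted quarter = 1.5 beats
  whole = 4 beats
  quarter = 1 beat
  dotted quarter = 1.5 beats
  quarter = 1 beat
  whole = 4 beats
Sum = 0.5 + 3 + 1.5 + 4 + 1 + 1.5 + 1 + 4
= 16.5 beats


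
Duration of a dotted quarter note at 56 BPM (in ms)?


One quarter-note beat = 60000 / BPM = 60000 / 56 ms
Dotted quarter note = 3/2 × quarter note
Duration = 3/2 × 60000 / 56 = 90000 / 56
= 1607.1 ms


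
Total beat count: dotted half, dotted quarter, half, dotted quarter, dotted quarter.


Beat values:
  dotted half = 3 beats
  dotted quarter = 1.5 beats
  half = 2 beats
  dotted quarter = 1.5 beats
  dotted quarter = 1.5 beats
Sum = 3 + 1.5 + 2 + 1.5 + 1.5
= 9.5 beats


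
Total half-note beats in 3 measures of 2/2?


Step by step:
Time signature 2/2: the bottom number 2 means the half note gets one count
The top number 2 means 2 half-note beats per measure
Total = 2 × 3 measures
= 6 half-note beats


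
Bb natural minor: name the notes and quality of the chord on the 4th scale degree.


Bb natural minor scale: Bb C Db Eb F Gb Ab
Diatonic triad on degree 4 stacks scale notes 4, 6, 1: Eb Gb Bb
Eb→Gb = 3 semitones; Eb→Bb = 7 semitones → minor triad
= Eb Gb Bb (minor)


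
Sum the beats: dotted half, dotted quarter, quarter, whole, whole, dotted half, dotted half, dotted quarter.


Beat values:
  dotted half = 3 beats
  dotted quarter = 1.5 beats
  quarter = 1 beat
  whole = 4 beats
  whole = 4 beats
  dotted half = 3 beats
  dotted half = 3 beats
  dotted quarter = 1.5 beats
Sum = 3 + 1.5 + 1 + 4 + 4 + 3 + 3 + 1.5
= 21 beats


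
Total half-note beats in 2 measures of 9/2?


Working:
Time signature 9/2: the bottom number 2 means the half note gets one count
The top number 9 means 9 half-note beats per measure
Total = 9 × 2 measures
= 18 half-note beats


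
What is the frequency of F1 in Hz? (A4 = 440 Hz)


Let's work it out.
f = 440 × 2^(n/12) where n = semitones from A4
F1: -40 semitones from A4
f = 440 × 2^(-40/12)
f = 43.65 Hz


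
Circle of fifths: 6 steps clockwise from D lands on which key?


Each clockwise step on the circle of fifths moves up a perfect 5th
From D: D → A → E → B → F#/Gb → Db → Ab
= Ab


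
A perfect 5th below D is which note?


A 5th spans 5 letter names, so from D we land on G
A perfect 5th = 7 semitones below D
Spell G at that pitch: G
= G


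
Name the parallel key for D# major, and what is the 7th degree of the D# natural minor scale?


Step by step:
Parallel keys share the same tonic but differ in mode
D# major → parallel is D# minor
D# natural minor scale: D# E# F# G# A# B C#
= D# minor; 7th degree = C#


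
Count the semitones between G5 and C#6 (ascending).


Absolute semitone position = octave×12 + chromatic position
G5: 5×12 + 7 = 67
C#6: 6×12 + 1 = 73
Difference = 73 - 67 = 6
= 6 semitones


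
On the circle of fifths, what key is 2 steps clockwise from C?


Working:
Each clockwise step on the circle of fifths moves up a perfect 5th
From C: C → G → D
= D


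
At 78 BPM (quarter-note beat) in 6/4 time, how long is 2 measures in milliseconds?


Reasoning:
Quarter-note beat duration = 60000 / 78 ms
Beats per measure (6/4) = 6
One measure = 6 × 60000 / 78 = 360000 / 78 ms
2 measures = 2 × 360000 / 78 = 720000 / 78
= 9230.8 ms


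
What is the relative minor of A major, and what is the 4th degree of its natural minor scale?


Let's work it out.
The relative minor shares the major's key signature and starts on its 6th degree
6th degree = a major 6th above the tonic; a major 6th above A is F#
→ relative minor of A major is F# minor
F# natural minor scale: F# G# A B C# D E
= F# minor; 4th degree = B


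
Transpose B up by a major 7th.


Reasoning:
major 7th: 7 letter names, 11 semitones
Letter: B + 6 → A
Pitch: B + 11 semitones, spelled as an A → A#
= A#


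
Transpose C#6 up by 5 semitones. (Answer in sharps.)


C#6: chromatic position 1 in octave 6 → absolute = 6×12 + 1 = 73
Transpose up 5: 73 + 5 = 78
78 = 6×12 + 6 → F# in octave 6
Result = F#6


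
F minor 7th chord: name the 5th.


Minor 7th chord = root + minor 3rd + perfect 5th + minor 7th
Seventh chords stack in thirds, so the letter names are F-A-C-E
Root: F
Minor 3rd above F: Ab
Perfect 5th above F: C
Minor 7th above F: Eb
The 5th = C


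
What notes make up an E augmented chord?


Step by step:
Augmented triad = root + major 3rd (4 semitones) + augmented 5th (8 semitones)
A triad on E stacks thirds, so the chord tones use letter names E-G-B
Root: E
Major 3rd above E: G#
Augmented 5th above E: B#
Chord = E G# B#


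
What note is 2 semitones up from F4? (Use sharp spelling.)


Working:
F4: chromatic position 5 in octave 4 → absolute = 4×12 + 5 = 53
Transpose up 2: 53 + 2 = 55
55 = 4×12 + 7 → G in octave 4
Result = G4


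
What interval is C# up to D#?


Step by step:
Letter names: C → D spans 2 letter names → a 2nd
Semitones: C# → D# = 2 half-steps
A 2nd of 2 semitones is a major 2nd
= major 2nd


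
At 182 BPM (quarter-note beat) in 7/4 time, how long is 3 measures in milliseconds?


Working:
Quarter-note beat duration = 60000 / 182 ms
Beats per measure (7/4) = 7
One measure = 7 × 60000 / 182 = 420000 / 182 ms
3 measures = 3 × 420000 / 182 = 1260000 / 182
= 6923.1 ms


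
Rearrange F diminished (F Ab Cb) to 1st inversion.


Reasoning:
Root position: F Ab Cb
1st inversion: move root up an octave
Bass note: Ab
Notes (bottom to top) = Ab Cb F


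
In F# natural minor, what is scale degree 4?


Natural minor scale pattern: W-H-W-W-H-W-W (2-1-2-2-1-2-2 semitones)
Starting from F#:
  F# + 2 semitones → G#
  G# + 1 semitone → A
  A + 2 semitones → B
  B + 2 semitones → C#
  C# + 1 semitone → D
  D + 2 semitones → E
  E + 2 semitones → F#
Scale: F# G# A B C# D E
Degree 4 = B
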